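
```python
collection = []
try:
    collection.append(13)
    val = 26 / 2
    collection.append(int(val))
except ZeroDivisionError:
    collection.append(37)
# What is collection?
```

Step-by-step execution trace:
1. try: `collection.append(13)` → collection = [13].
2. `val = 26 / 2` → val = 13.0. No exception raised.
3. `collection.append(int(val))` → collection = [13, 13].
4. `except ZeroDivisionError` is skipped (no exception was raised).
Result: [13, 13]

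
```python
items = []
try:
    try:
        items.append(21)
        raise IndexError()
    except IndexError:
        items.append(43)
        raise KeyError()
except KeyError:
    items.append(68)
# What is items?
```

Step-by-step execution trace:
1. Inner try: `items.append(21)` → items = [21].
2. `raise IndexError()` raises IndexError.
3. Inner `except IndexError` matches → `items.append(43)` → items = [21, 43].
4. `raise KeyError()` raises KeyError; propagates to outer try.
5. Outer `except KeyError` matches → `items.append(68)` → items = [21, 43, 68].
Result: [21, 43, 68]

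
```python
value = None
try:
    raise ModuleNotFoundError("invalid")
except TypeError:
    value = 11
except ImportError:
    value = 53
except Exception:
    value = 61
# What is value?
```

Step-by-step execution trace:
1. `raise ModuleNotFoundError(...)` raises ModuleNotFoundError.
2. `except TypeError` does not match (ModuleNotFoundError is not a subclass of TypeError); skipped.
3. `except ImportError` matches (ModuleNotFoundError is a subclass of ImportError) → value = 53.
4. `except Exception` is not reached.
Result: 53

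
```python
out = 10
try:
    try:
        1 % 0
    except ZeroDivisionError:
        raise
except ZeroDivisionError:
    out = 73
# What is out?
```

Step-by-step execution trace:
1. Inner try: `1 % 0` raises ZeroDivisionError.
2. Inner `except ZeroDivisionError` matches; bare `raise` re-raises the same ZeroDivisionError.
3. Outer `except ZeroDivisionError` matches → out = 73.
Result: 73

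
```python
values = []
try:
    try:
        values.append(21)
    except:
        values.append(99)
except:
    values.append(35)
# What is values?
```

Step-by-step execution trace:
1. Inner try: `values.append(21)` → values = [21]. No exception raised.
2. Inner `except` is skipped.
3. Inner try completes normally; outer `except` is skipped.
Result: [21]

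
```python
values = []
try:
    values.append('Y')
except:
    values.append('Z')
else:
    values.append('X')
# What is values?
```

Step-by-step execution trace:
1. try: `values.append('Y')` → values = ['Y']. No exception raised.
2. `except` is skipped.
3. `else` runs (try completed without exception): `values.append('X')` → values = ['Y', 'X'].
Result: ['Y', 'X']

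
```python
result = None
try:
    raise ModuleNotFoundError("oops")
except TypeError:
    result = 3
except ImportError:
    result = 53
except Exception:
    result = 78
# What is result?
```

Step-by-step execution trace:
1. `raise ModuleNotFoundError(...)` raises ModuleNotFoundError.
2. `except TypeError` does not match (ModuleNotFoundError is not a subclass of TypeError); skipped.
3. `except ImportError` matches (ModuleNotFoundError is a subclass of ImportError) → result = 53.
4. `except Exception` is not reached.
Result: 53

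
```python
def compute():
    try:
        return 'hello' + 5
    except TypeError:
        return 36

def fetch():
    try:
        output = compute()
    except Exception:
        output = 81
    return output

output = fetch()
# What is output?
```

Step-by-step execution trace:
1. `fetch()` calls `compute()`.
2. In compute: `'hello' + 5` raises TypeError; `except TypeError` catches it → returns 36.
3. In fetch: `output = compute()` → output = 36. No exception reaches fetch.
4. `except Exception` is skipped; fetch returns 36.
5. output = 36.
Result: 36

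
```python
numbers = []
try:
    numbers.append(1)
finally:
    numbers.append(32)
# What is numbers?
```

Step-by-step execution trace:
1. try: `numbers.append(1)` → numbers = [1].
2. The try body completes without raising.
3. finally always runs: `numbers.append(32)` → numbers = [1, 32].
Result: [1, 32]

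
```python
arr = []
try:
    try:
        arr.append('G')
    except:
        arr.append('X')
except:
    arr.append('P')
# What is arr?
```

Step-by-step execution trace:
1. Inner try: `arr.append('G')` → arr = ['G']. No exception raised.
2. Inner `except` is skipped.
3. Inner try completes normally; outer `except` is skipped.
Result: ['G']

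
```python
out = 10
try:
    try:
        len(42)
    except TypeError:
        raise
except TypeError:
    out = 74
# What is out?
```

Step-by-step execution trace:
1. Inner try: `len(42)` raises TypeError.
2. Inner `except TypeError` matches; bare `raise` re-raises the same TypeError.
3. Outer `except TypeError` matches → out = 74.
Result: 74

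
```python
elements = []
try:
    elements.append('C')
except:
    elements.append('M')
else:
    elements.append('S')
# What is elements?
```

Step-by-step execution trace:
1. try: `elements.append('C')` → elements = ['C']. No exception raised.
2. `except` is skipped.
3. `else` runs (try completed without exception): `elements.append('S')` → elements = ['C', 'S'].
Result: ['C', 'S']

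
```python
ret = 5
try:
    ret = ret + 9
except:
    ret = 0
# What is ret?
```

Step-by-step execution trace:
1. ret starts at 5.
2. try: `ret = ret + 9` → ret = 14. No exception raised.
3. `except` is skipped.
Result: 14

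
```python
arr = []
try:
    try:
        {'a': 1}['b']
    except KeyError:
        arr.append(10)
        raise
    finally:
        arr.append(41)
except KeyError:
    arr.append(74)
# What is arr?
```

Step-by-step execution trace:
1. Inner try: `{'a': 1}['b']` raises KeyError.
2. Inner `except KeyError` matches → `arr.append(10)` → arr = [10].
3. bare `raise` re-raises KeyError.
4. Inner `finally` runs during unwinding: `arr.append(41)` → arr = [10, 41].
5. Outer `except KeyError` matches → `arr.append(74)` → arr = [10, 41, 74].
Result: [10, 41, 74]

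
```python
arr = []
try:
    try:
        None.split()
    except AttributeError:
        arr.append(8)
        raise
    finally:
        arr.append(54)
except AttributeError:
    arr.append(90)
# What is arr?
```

Step-by-step execution trace:
1. Inner try: `None.split()` raises AttributeError.
2. Inner `except AttributeError` matches → `arr.append(8)` → arr = [8].
3. bare `raise` re-raises AttributeError.
4. Inner `finally` runs during unwinding: `arr.append(54)` → arr = [8, 54].
5. Outer `except AttributeError` matches → `arr.append(90)` → arr = [8, 54, 90].
Result: [8, 54, 90]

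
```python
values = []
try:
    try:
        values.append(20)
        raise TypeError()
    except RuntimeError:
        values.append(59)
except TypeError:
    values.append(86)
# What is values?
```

Step-by-step execution trace:
1. Inner try: `values.append(20)` → values = [20].
2. `raise TypeError()` raises TypeError.
3. Inner `except RuntimeError` does not match TypeError; exception propagates to outer try.
4. Outer `except TypeError` matches → `values.append(86)` → values = [20, 86].
Result: [20, 86]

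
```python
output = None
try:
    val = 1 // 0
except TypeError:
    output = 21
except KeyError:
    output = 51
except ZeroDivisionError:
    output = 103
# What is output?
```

Step-by-step execution trace:
1. `val = 1 // 0` raises ZeroDivisionError.
2. `except TypeError` does not match ZeroDivisionError; skipped.
3. `except KeyError` does not match ZeroDivisionError; skipped.
4. `except ZeroDivisionError` matches → output = 103.
Result: 103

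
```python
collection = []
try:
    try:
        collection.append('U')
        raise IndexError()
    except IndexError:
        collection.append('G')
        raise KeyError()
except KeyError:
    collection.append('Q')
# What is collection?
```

Step-by-step execution trace:
1. Inner try: `collection.append('U')` → collection = ['U'].
2. `raise IndexError()` raises IndexError.
3. Inner `except IndexError` matches → `collection.append('G')` → collection = ['U', 'G'].
4. `raise KeyError()` raises KeyError; propagates to outer try.
5. Outer `except KeyError` matches → `collection.append('Q')` → collection = ['U', 'G', 'Q'].
Result: ['U', 'G', 'Q']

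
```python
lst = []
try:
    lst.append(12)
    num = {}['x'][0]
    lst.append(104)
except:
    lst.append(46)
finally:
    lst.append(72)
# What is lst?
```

Step-by-step execution trace:
1. try: `lst.append(12)` → lst = [12].
2. `num = {}['x'][0]` raises KeyError; `lst.append(104)` is not reached.
3. bare `except` matches → `lst.append(46)` → lst = [12, 46].
4. finally always runs: `lst.append(72)` → lst = [12, 46, 72].
Result: [12, 46, 72]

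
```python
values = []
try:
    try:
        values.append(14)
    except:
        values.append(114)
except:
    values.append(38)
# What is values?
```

Step-by-step execution trace:
1. Inner try: `values.append(14)` → values = [14]. No exception raised.
2. Inner `except` is skipped.
3. Inner try completes normally; outer `except` is skipped.
Result: [14]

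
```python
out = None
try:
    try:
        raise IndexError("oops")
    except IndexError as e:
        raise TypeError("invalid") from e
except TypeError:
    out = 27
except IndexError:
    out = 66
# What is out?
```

Step-by-step execution trace:
1. Inner try raises IndexError; inner `except IndexError as e` catches it.
2. `raise TypeError(...) from e` raises TypeError (IndexError is attached as __cause__, but only TypeError is active).
3. Outer `except TypeError` matches → out = 27.
4. `except IndexError` is not reached.
Result: 27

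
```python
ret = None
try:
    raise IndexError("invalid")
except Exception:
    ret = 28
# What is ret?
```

Step-by-step execution trace:
1. `raise IndexError(...)` raises IndexError.
2. `except Exception` matches (IndexError is a subclass of Exception) → ret = 28.
Result: 28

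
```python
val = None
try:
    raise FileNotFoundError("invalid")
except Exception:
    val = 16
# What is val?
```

Step-by-step execution trace:
1. `raise FileNotFoundError(...)` raises FileNotFoundError.
2. `except Exception` matches (FileNotFoundError is a subclass of Exception) → val = 16.
Result: 16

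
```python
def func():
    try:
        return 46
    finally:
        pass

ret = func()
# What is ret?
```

Step-by-step execution trace:
1. `func()` enters try: `return 46` sets pending return value 46.
2. Before returning, `finally: pass` runs (no effect).
3. func() returns 46 → ret = 46.
Result: 46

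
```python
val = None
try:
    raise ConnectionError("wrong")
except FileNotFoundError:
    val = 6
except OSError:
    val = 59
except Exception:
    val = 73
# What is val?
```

Step-by-step execution trace:
1. `raise ConnectionError(...)` raises ConnectionError.
2. `except FileNotFoundError` does not match (ConnectionError is not a subclass of FileNotFoundError); skipped.
3. `except OSError` matches (ConnectionError is a subclass of OSError) → val = 59.
4. `except Exception` is not reached.
Result: 59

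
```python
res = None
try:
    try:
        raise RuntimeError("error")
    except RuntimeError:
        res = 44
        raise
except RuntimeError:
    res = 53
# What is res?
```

Step-by-step execution trace:
1. Inner try: `raise RuntimeError("error")` raises RuntimeError.
2. Inner `except RuntimeError` matches → res = 44.
3. bare `raise` re-raises the same RuntimeError.
4. Outer `except RuntimeError` matches → res = 53.
Result: 53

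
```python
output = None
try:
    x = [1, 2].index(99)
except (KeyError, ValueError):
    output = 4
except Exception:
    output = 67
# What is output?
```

Step-by-step execution trace:
1. `x = [1, 2].index(99)` raises ValueError.
2. `except (KeyError, ValueError)` matches (ValueError is in the tuple) → output = 4.
3. `except Exception` is not reached.
Result: 4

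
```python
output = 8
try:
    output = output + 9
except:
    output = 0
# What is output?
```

Step-by-step execution trace:
1. output starts at 8.
2. try: `output = output + 9` → output = 17. No exception raised.
3. `except` is skipped.
Result: 17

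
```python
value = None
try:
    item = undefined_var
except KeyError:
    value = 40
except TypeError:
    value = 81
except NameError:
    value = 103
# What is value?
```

Step-by-step execution trace:
1. `item = undefined_var` raises NameError.
2. `except KeyError` does not match NameError; skipped.
3. `except TypeError` does not match NameError; skipped.
4. `except NameError` matches → value = 103.
Result: 103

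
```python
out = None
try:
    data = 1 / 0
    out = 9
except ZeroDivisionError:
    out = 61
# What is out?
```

Step-by-step execution trace:
1. `data = 1 / 0` raises ZeroDivisionError.
2. `out = 9` is not reached.
3. `except ZeroDivisionError` matches → out = 61.
Result: 61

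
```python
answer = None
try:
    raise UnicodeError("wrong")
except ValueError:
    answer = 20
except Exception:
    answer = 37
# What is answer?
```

Step-by-step execution trace:
1. `raise UnicodeError(...)` raises UnicodeError.
2. `except ValueError` matches (UnicodeError is a subclass of ValueError) → answer = 20.
3. `except Exception` is not reached.
Result: 20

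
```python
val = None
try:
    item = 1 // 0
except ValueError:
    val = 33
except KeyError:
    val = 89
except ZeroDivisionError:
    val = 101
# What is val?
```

Step-by-step execution trace:
1. `item = 1 // 0` raises ZeroDivisionError.
2. `except ValueError` does not match ZeroDivisionError; skipped.
3. `except KeyError` does not match ZeroDivisionError; skipped.
4. `except ZeroDivisionError` matches → val = 101.
Result: 101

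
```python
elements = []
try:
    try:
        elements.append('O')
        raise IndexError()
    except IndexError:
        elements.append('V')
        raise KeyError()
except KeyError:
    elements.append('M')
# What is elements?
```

Step-by-step execution trace:
1. Inner try: `elements.append('O')` → elements = ['O'].
2. `raise IndexError()` raises IndexError.
3. Inner `except IndexError` matches → `elements.append('V')` → elements = ['O', 'V'].
4. `raise KeyError()` raises KeyError; propagates to outer try.
5. Outer `except KeyError` matches → `elements.append('M')` → elements = ['O', 'V', 'M'].
Result: ['O', 'V', 'M']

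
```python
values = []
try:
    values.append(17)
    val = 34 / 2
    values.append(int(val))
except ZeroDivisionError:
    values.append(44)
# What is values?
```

Step-by-step execution trace:
1. try: `values.append(17)` → values = [17].
2. `val = 34 / 2` → val = 17.0. No exception raised.
3. `values.append(int(val))` → values = [17, 17].
4. `except ZeroDivisionError` is skipped (no exception was raised).
Result: [17, 17]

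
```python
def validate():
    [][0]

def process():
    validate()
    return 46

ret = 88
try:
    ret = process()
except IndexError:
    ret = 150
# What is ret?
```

Step-by-step execution trace:
1. ret starts at 88.
2. try: `process()` calls `validate()`.
3. `validate()` evaluates `[][0]`, which raises IndexError; it propagates through process (uncaught).
4. `return 46` in process is not reached; the assignment to ret does not complete.
5. `except IndexError` matches → ret = 150.
Result: 150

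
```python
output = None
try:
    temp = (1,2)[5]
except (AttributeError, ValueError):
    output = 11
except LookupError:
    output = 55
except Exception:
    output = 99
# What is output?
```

Step-by-step execution trace:
1. `temp = (1,2)[5]` raises IndexError.
2. `except (AttributeError, ValueError)` does not match IndexError; skipped.
3. `except LookupError` matches (IndexError is a subclass of LookupError) → output = 55.
4. `except Exception` is not reached.
Result: 55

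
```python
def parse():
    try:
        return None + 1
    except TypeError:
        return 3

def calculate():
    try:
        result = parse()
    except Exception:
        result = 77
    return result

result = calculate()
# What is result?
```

Step-by-step execution trace:
1. `calculate()` calls `parse()`.
2. In parse: `None + 1` raises TypeError; `except TypeError` catches it → returns 3.
3. In calculate: `result = parse()` → result = 3. No exception reaches calculate.
4. `except Exception` is skipped; calculate returns 3.
5. result = 3.
Result: 3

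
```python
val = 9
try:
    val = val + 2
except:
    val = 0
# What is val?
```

Step-by-step execution trace:
1. val starts at 9.
2. try: `val = val + 2` → val = 11. No exception raised.
3. `except` is skipped.
Result: 11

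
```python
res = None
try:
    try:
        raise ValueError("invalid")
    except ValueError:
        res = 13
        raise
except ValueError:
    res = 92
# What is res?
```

Step-by-step execution trace:
1. Inner try: `raise ValueError("invalid")` raises ValueError.
2. Inner `except ValueError` matches → res = 13.
3. bare `raise` re-raises the same ValueError.
4. Outer `except ValueError` matches → res = 92.
Result: 92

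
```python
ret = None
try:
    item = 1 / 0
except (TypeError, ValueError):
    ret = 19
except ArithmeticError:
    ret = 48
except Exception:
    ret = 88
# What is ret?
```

Step-by-step execution trace:
1. `item = 1 / 0` raises ZeroDivisionError.
2. `except (TypeError, ValueError)` does not match ZeroDivisionError; skipped.
3. `except ArithmeticError` matches (ZeroDivisionError is a subclass of ArithmeticError) → ret = 48.
4. `except Exception` is not reached.
Result: 48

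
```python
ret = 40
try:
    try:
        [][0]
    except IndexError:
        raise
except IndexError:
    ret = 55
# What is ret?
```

Step-by-step execution trace:
1. Inner try: `[][0]` raises IndexError.
2. Inner `except IndexError` matches; bare `raise` re-raises the same IndexError.
3. Outer `except IndexError` matches → ret = 55.
Result: 55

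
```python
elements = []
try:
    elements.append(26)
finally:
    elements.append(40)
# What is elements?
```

Step-by-step execution trace:
1. try: `elements.append(26)` → elements = [26].
2. The try body completes without raising.
3. finally always runs: `elements.append(40)` → elements = [26, 40].
Result: [26, 40]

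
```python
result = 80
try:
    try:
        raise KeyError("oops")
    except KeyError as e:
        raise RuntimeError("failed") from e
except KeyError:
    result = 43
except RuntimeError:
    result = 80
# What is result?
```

Step-by-step execution trace:
1. Inner try raises KeyError; inner `except KeyError as e` catches it.
2. `raise RuntimeError(...) from e` raises RuntimeError (KeyError is attached as __cause__, but only RuntimeError is active).
3. Outer `except KeyError` does not match RuntimeError; skipped.
4. Outer `except RuntimeError` matches → result = 80.
Result: 80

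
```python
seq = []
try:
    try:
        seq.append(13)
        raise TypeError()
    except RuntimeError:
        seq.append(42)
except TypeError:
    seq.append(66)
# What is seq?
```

Step-by-step execution trace:
1. Inner try: `seq.append(13)` → seq = [13].
2. `raise TypeError()` raises TypeError.
3. Inner `except RuntimeError` does not match TypeError; exception propagates to outer try.
4. Outer `except TypeError` matches → `seq.append(66)` → seq = [13, 66].
Result: [13, 66]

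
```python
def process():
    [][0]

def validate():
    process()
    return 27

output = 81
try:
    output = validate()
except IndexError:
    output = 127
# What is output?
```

Step-by-step execution trace:
1. output starts at 81.
2. try: `validate()` calls `process()`.
3. `process()` evaluates `[][0]`, which raises IndexError; it propagates through validate (uncaught).
4. `return 27` in validate is not reached; the assignment to output does not complete.
5. `except IndexError` matches → output = 127.
Result: 127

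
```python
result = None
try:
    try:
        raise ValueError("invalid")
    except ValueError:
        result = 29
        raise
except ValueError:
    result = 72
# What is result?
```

Step-by-step execution trace:
1. Inner try: `raise ValueError("invalid")` raises ValueError.
2. Inner `except ValueError` matches → result = 29.
3. bare `raise` re-raises the same ValueError.
4. Outer `except ValueError` matches → result = 72.
Result: 72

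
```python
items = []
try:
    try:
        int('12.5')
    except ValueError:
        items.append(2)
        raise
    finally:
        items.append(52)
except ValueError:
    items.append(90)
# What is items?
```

Step-by-step execution trace:
1. Inner try: `int('12.5')` raises ValueError.
2. Inner `except ValueError` matches → `items.append(2)` → items = [2].
3. bare `raise` re-raises ValueError.
4. Inner `finally` runs during unwinding: `items.append(52)` → items = [2, 52].
5. Outer `except ValueError` matches → `items.append(90)` → items = [2, 52, 90].
Result: [2, 52, 90]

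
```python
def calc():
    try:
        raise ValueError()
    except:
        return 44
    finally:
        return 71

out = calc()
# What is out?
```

Step-by-step execution trace:
1. `calc()` enters try: `raise ValueError()` raises ValueError.
2. bare `except` matches → `return 44` sets pending return value 44.
3. Before returning, `finally: return 71` runs and overrides the pending return.
4. calc() returns 71 → out = 71.
Result: 71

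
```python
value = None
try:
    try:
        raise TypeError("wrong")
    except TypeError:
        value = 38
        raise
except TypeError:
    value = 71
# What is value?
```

Step-by-step execution trace:
1. Inner try: `raise TypeError("wrong")` raises TypeError.
2. Inner `except TypeError` matches → value = 38.
3. bare `raise` re-raises the same TypeError.
4. Outer `except TypeError` matches → value = 71.
Result: 71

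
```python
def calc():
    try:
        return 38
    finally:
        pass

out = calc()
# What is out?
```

Step-by-step execution trace:
1. `calc()` enters try: `return 38` sets pending return value 38.
2. Before returning, `finally: pass` runs (no effect).
3. calc() returns 38 → out = 38.
Result: 38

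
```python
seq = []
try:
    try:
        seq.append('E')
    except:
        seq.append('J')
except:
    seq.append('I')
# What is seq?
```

Step-by-step execution trace:
1. Inner try: `seq.append('E')` → seq = ['E']. No exception raised.
2. Inner `except` is skipped.
3. Inner try completes normally; outer `except` is skipped.
Result: ['E']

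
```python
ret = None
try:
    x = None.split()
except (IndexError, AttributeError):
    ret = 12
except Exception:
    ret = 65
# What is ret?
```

Step-by-step execution trace:
1. `x = None.split()` raises AttributeError.
2. `except (IndexError, AttributeError)` matches (AttributeError is in the tuple) → ret = 12.
3. `except Exception` is not reached.
Result: 12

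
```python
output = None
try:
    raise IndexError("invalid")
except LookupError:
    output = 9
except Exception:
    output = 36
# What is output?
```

Step-by-step execution trace:
1. `raise IndexError(...)` raises IndexError.
2. `except LookupError` matches (IndexError is a subclass of LookupError) → output = 9.
3. `except Exception` is not reached.
Result: 9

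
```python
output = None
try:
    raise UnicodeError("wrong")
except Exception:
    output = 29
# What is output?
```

Step-by-step execution trace:
1. `raise UnicodeError(...)` raises UnicodeError.
2. `except Exception` matches (UnicodeError is a subclass of Exception) → output = 29.
Result: 29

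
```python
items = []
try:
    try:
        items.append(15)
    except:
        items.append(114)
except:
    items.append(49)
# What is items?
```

Step-by-step execution trace:
1. Inner try: `items.append(15)` → items = [15]. No exception raised.
2. Inner `except` is skipped.
3. Inner try completes normally; outer `except` is skipped.
Result: [15]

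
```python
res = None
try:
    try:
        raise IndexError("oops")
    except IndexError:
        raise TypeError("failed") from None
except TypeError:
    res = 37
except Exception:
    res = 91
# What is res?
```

Step-by-step execution trace:
1. Inner try raises IndexError; inner `except IndexError` catches it.
2. `raise TypeError(...) from None` raises TypeError (from None suppresses __context__, but the active exception is still TypeError).
3. Outer `except TypeError` matches → res = 37.
4. `except Exception` is not reached.
Result: 37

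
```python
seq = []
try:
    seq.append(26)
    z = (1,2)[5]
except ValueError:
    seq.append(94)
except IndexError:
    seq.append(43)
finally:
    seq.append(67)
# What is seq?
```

Step-by-step execution trace:
1. try: `seq.append(26)` → seq = [26].
2. `z = (1,2)[5]` raises IndexError.
3. `except ValueError` does not match IndexError; skipped.
4. `except IndexError` matches → `seq.append(43)` → seq = [26, 43].
5. finally always runs: `seq.append(67)` → seq = [26, 43, 67].
Result: [26, 43, 67]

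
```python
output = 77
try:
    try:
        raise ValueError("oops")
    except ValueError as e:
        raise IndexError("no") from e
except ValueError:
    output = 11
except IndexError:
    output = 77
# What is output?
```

Step-by-step execution trace:
1. Inner try raises ValueError; inner `except ValueError as e` catches it.
2. `raise IndexError(...) from e` raises IndexError (ValueError is attached as __cause__, but only IndexError is active).
3. Outer `except ValueError` does not match IndexError; skipped.
4. Outer `except IndexError` matches → output = 77.
Result: 77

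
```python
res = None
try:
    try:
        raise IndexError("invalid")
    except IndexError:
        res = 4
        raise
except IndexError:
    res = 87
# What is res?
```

Step-by-step execution trace:
1. Inner try: `raise IndexError("invalid")` raises IndexError.
2. Inner `except IndexError` matches → res = 4.
3. bare `raise` re-raises the same IndexError.
4. Outer `except IndexError` matches → res = 87.
Result: 87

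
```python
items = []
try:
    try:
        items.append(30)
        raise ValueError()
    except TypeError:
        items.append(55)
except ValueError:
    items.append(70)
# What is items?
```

Step-by-step execution trace:
1. Inner try: `items.append(30)` → items = [30].
2. `raise ValueError()` raises ValueError.
3. Inner `except TypeError` does not match ValueError; exception propagates to outer try.
4. Outer `except ValueError` matches → `items.append(70)` → items = [30, 70].
Result: [30, 70]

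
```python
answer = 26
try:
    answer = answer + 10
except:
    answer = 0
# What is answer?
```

Step-by-step execution trace:
1. answer starts at 26.
2. try: `answer = answer + 10` → answer = 36. No exception raised.
3. `except` is skipped.
Result: 36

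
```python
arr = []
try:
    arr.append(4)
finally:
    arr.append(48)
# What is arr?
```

Step-by-step execution trace:
1. try: `arr.append(4)` → arr = [4].
2. The try body completes without raising.
3. finally always runs: `arr.append(48)` → arr = [4, 48].
Result: [4, 48]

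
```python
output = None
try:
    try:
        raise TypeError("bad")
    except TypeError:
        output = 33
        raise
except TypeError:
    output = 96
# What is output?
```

Step-by-step execution trace:
1. Inner try: `raise TypeError("bad")` raises TypeError.
2. Inner `except TypeError` matches → output = 33.
3. bare `raise` re-raises the same TypeError.
4. Outer `except TypeError` matches → output = 96.
Result: 96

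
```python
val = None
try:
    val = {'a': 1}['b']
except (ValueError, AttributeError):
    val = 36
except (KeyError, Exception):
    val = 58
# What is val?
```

Step-by-step execution trace:
1. `val = {'a': 1}['b']` raises KeyError.
2. `except (ValueError, AttributeError)` does not match KeyError; skipped.
3. `except (KeyError, Exception)` matches (KeyError is in the tuple) → val = 58.
Result: 58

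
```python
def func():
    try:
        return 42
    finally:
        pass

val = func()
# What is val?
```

Step-by-step execution trace:
1. `func()` enters try: `return 42` sets pending return value 42.
2. Before returning, `finally: pass` runs (no effect).
3. func() returns 42 → val = 42.
Result: 42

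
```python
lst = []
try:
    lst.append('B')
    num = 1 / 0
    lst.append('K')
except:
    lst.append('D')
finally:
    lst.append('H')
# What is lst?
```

Step-by-step execution trace:
1. try: `lst.append('B')` → lst = ['B'].
2. `num = 1 / 0` raises ZeroDivisionError; `lst.append('K')` is not reached.
3. bare `except` matches → `lst.append('D')` → lst = ['B', 'D'].
4. finally always runs: `lst.append('H')` → lst = ['B', 'D', 'H'].
Result: ['B', 'D', 'H']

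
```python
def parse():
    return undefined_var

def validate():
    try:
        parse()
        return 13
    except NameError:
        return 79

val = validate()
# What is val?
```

Step-by-step execution trace:
1. `validate()` calls `parse()`.
2. `parse()` evaluates `undefined_var`, which raises NameError; it propagates to the caller.
3. `return 13` is not reached.
4. `except NameError` in validate matches → returns 79.
5. val = 79.
Result: 79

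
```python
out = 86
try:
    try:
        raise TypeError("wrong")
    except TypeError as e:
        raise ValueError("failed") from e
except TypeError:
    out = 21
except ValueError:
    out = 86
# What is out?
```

Step-by-step execution trace:
1. Inner try raises TypeError; inner `except TypeError as e` catches it.
2. `raise ValueError(...) from e` raises ValueError (TypeError is attached as __cause__, but only ValueError is active).
3. Outer `except TypeError` does not match ValueError; skipped.
4. Outer `except ValueError` matches → out = 86.
Result: 86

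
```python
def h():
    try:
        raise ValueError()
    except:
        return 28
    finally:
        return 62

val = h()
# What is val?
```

Step-by-step execution trace:
1. `h()` enters try: `raise ValueError()` raises ValueError.
2. bare `except` matches → `return 28` sets pending return value 28.
3. Before returning, `finally: return 62` runs and overrides the pending return.
4. h() returns 62 → val = 62.
Result: 62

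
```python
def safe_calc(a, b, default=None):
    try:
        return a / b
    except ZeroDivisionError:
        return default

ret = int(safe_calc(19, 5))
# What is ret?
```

Step-by-step execution trace:
1. `safe_calc(19, 5)` enters try: `return 19 / 5` → returns 3.8. No exception raised.
2. `except ZeroDivisionError` is skipped.
3. `int(3.8)` → 3 → ret = 3.
Result: 3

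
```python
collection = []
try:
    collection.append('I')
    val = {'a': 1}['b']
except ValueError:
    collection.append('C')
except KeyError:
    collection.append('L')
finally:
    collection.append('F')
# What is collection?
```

Step-by-step execution trace:
1. try: `collection.append('I')` → collection = ['I'].
2. `val = {'a': 1}['b']` raises KeyError.
3. `except ValueError` does not match KeyError; skipped.
4. `except KeyError` matches → `collection.append('L')` → collection = ['I', 'L'].
5. finally always runs: `collection.append('F')` → collection = ['I', 'L', 'F'].
Result: ['I', 'L', 'F']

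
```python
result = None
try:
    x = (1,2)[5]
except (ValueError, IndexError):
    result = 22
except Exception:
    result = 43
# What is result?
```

Step-by-step execution trace:
1. `x = (1,2)[5]` raises IndexError.
2. `except (ValueError, IndexError)` matches (IndexError is in the tuple) → result = 22.
3. `except Exception` is not reached.
Result: 22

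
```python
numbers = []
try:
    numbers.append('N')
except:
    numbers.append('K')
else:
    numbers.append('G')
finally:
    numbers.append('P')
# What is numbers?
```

Step-by-step execution trace:
1. try: `numbers.append('N')` → numbers = ['N']. No exception raised.
2. `except` is skipped.
3. `else` runs: `numbers.append('G')` → numbers = ['N', 'G'].
4. `finally` always runs: `numbers.append('P')` → numbers = ['N', 'G', 'P'].
Result: ['N', 'G', 'P']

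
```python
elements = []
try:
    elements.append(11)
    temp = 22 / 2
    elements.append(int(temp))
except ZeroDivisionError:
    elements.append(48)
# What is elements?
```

Step-by-step execution trace:
1. try: `elements.append(11)` → elements = [11].
2. `temp = 22 / 2` → temp = 11.0. No exception raised.
3. `elements.append(int(temp))` → elements = [11, 11].
4. `except ZeroDivisionError` is skipped (no exception was raised).
Result: [11, 11]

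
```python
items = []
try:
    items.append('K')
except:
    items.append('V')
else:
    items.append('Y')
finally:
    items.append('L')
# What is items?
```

Step-by-step execution trace:
1. try: `items.append('K')` → items = ['K']. No exception raised.
2. `except` is skipped.
3. `else` runs: `items.append('Y')` → items = ['K', 'Y'].
4. `finally` always runs: `items.append('L')` → items = ['K', 'Y', 'L'].
Result: ['K', 'Y', 'L']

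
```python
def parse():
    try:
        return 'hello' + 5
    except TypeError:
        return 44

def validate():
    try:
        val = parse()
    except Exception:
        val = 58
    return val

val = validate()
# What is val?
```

Step-by-step execution trace:
1. `validate()` calls `parse()`.
2. In parse: `'hello' + 5` raises TypeError; `except TypeError` catches it → returns 44.
3. In validate: `val = parse()` → val = 44. No exception reaches validate.
4. `except Exception` is skipped; validate returns 44.
5. val = 44.
Result: 44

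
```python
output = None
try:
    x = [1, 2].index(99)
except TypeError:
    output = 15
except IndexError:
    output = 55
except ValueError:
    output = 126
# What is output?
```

Step-by-step execution trace:
1. `x = [1, 2].index(99)` raises ValueError.
2. `except TypeError` does not match ValueError; skipped.
3. `except IndexError` does not match ValueError; skipped.
4. `except ValueError` matches → output = 126.
Result: 126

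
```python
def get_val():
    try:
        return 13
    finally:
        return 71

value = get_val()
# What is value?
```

Step-by-step execution trace:
1. `get_val()` enters try: `return 13` sets pending return value 13.
2. Before returning, `finally: return 71` runs and overrides the pending return.
3. get_val() returns 71 → value = 71.
Result: 71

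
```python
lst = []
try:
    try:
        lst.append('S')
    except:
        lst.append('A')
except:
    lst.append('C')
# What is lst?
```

Step-by-step execution trace:
1. Inner try: `lst.append('S')` → lst = ['S']. No exception raised.
2. Inner `except` is skipped.
3. Inner try completes normally; outer `except` is skipped.
Result: ['S']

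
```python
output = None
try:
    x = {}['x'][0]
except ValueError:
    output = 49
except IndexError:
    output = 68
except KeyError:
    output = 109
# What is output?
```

Step-by-step execution trace:
1. `x = {}['x'][0]` raises KeyError.
2. `except ValueError` does not match KeyError; skipped.
3. `except IndexError` does not match KeyError; skipped.
4. `except KeyError` matches → output = 109.
Result: 109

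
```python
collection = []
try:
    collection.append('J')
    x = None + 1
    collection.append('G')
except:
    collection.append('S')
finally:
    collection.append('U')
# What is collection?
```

Step-by-step execution trace:
1. try: `collection.append('J')` → collection = ['J'].
2. `x = None + 1` raises TypeError; `collection.append('G')` is not reached.
3. bare `except` matches → `collection.append('S')` → collection = ['J', 'S'].
4. finally always runs: `collection.append('U')` → collection = ['J', 'S', 'U'].
Result: ['J', 'S', 'U']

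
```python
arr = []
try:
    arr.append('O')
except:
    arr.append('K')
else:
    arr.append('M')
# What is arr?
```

Step-by-step execution trace:
1. try: `arr.append('O')` → arr = ['O']. No exception raised.
2. `except` is skipped.
3. `else` runs (try completed without exception): `arr.append('M')` → arr = ['O', 'M'].
Result: ['O', 'M']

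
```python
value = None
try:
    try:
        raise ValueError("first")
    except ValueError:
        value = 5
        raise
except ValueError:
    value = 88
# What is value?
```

Step-by-step execution trace:
1. Inner try: `raise ValueError("first")` raises ValueError.
2. Inner `except ValueError` matches → value = 5.
3. bare `raise` re-raises the same ValueError.
4. Outer `except ValueError` matches → value = 88.
Result: 88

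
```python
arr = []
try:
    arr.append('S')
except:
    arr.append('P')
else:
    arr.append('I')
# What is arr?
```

Step-by-step execution trace:
1. try: `arr.append('S')` → arr = ['S']. No exception raised.
2. `except` is skipped.
3. `else` runs (try completed without exception): `arr.append('I')` → arr = ['S', 'I'].
Result: ['S', 'I']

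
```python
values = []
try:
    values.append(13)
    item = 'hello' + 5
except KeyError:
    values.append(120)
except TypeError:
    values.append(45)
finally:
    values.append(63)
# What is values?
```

Step-by-step execution trace:
1. try: `values.append(13)` → values = [13].
2. `item = 'hello' + 5` raises TypeError.
3. `except KeyError` does not match TypeError; skipped.
4. `except TypeError` matches → `values.append(45)` → values = [13, 45].
5. finally always runs: `values.append(63)` → values = [13, 45, 63].
Result: [13, 45, 63]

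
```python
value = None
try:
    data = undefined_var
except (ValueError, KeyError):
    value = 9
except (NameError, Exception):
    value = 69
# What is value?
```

Step-by-step execution trace:
1. `data = undefined_var` raises NameError.
2. `except (ValueError, KeyError)` does not match NameError; skipped.
3. `except (NameError, Exception)` matches (NameError is in the tuple) → value = 69.
Result: 69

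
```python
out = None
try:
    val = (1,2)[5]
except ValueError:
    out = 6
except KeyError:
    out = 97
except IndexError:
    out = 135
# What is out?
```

Step-by-step execution trace:
1. `val = (1,2)[5]` raises IndexError.
2. `except ValueError` does not match IndexError; skipped.
3. `except KeyError` does not match IndexError; skipped.
4. `except IndexError` matches → out = 135.
Result: 135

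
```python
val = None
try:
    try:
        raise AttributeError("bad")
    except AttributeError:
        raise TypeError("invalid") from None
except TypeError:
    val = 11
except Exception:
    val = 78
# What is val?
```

Step-by-step execution trace:
1. Inner try raises AttributeError; inner `except AttributeError` catches it.
2. `raise TypeError(...) from None` raises TypeError (from None suppresses __context__, but the active exception is still TypeError).
3. Outer `except TypeError` matches → val = 11.
4. `except Exception` is not reached.
Result: 11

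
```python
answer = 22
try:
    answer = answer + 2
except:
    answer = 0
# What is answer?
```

Step-by-step execution trace:
1. answer starts at 22.
2. try: `answer = answer + 2` → answer = 24. No exception raised.
3. `except` is skipped.
Result: 24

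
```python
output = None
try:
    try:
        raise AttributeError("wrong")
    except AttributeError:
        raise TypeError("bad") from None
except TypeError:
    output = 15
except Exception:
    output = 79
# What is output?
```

Step-by-step execution trace:
1. Inner try raises AttributeError; inner `except AttributeError` catches it.
2. `raise TypeError(...) from None` raises TypeError (from None suppresses __context__, but the active exception is still TypeError).
3. Outer `except TypeError` matches → output = 15.
4. `except Exception` is not reached.
Result: 15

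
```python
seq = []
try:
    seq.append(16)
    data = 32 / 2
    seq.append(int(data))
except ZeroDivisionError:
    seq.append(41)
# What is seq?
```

Step-by-step execution trace:
1. try: `seq.append(16)` → seq = [16].
2. `data = 32 / 2` → data = 16.0. No exception raised.
3. `seq.append(int(data))` → seq = [16, 16].
4. `except ZeroDivisionError` is skipped (no exception was raised).
Result: [16, 16]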